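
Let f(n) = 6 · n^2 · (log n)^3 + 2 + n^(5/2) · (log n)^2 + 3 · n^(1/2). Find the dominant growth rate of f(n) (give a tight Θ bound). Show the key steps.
f(n) ∈ Θ(n^(5/2) · (log n)^2)

Compare the terms by growth order. For large n, n^a · (log n)^b dominates n^a' · (log n)^b' iff a > a', or (a = a' and b > b'). Ranking the 4 terms shows the dominant one is n^(5/2) · (log n)^2. Hence f(n) ∈ Θ(n^(5/2) · (log n)^2).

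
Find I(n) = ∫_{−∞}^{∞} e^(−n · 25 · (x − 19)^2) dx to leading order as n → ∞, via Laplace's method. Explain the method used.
I(n) = sqrt(π/(25n))

Here φ(x) = 25 · (x − 19)^2 has its unique minimum at x* = 19 with φ(x*) = 0 and φ''(x*) = 50. Laplace's method gives
  I(n) ~ e^(−n φ(x*)) · sqrt(2π / (n · φ''(x*))) = sqrt(2π / (50n)) = sqrt(π/(25n)).
This is exact: substituting u = (x − 19)·sqrt(25n) gives I(n) = (1/sqrt(25n)) ∫_{−∞}^{∞} e^(−u^2) du = sqrt(π/(25n)).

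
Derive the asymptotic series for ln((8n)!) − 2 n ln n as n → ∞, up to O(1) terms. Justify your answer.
ln((8n)!) − 2 n ln n = 6 n ln n + 8(ln 8 − 1) n + (1/2) ln(2π·8n) + O(1/n)

Stirling: ln((8n)!) = 8n ln(8n) − 8n + (1/2) ln(2π·8n) + O(1/n).
Expand 8n ln(8n) = 8n (ln n + ln 8) = 8n ln n + 8n ln 8.
Subtract 2n ln n: leading term is (8 − 2) n ln n = 6 n ln n. The next term is 8n ln 8 − 8n = 8(ln 8 − 1) n. Then the (1/2) ln(2π·8n) correction.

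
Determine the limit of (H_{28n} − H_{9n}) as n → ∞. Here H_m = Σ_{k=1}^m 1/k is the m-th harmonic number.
lim = ln(28/9)

Euler-Maclaurin gives H_m = ln m + γ + 1/(2m) + O(1/m^2). The γ and O(1/m) terms cancel in the difference:
  H_{28n} − H_{9n} = ln(28n) − ln(9n) + O(1/n) = ln(28/9) + O(1/n).
Hence the limit is ln(28/9).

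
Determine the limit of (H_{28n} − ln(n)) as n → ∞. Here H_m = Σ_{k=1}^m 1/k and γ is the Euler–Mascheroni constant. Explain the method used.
lim = ln 28 + γ

By Euler-Maclaurin, H_m = ln m + γ + O(1/m). So
  H_{28n} − ln(n) = ln(28n) + γ − ln(n) + O(1/n)
                       = ln(28/1) + γ + O(1/n).
Hence the limit is ln(28/1) + γ.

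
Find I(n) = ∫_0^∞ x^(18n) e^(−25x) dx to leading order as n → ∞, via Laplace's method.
I(n) ~ (sqrt(2π·18n) / 25) · (18n/(25e))^(18n)

Write the integrand as exp(18n ln x − 25x) and set f(x) = 18n ln x − 25x. Then f'(x) = 18n/x − 25 = 0 at x* = 18n/25, and f''(x*) = −18n/x*^2 = −25^2/(18n). Laplace's method (interior maximum) gives
  I(n) ~ e^(f(x*)) · sqrt(2π / |f''(x*)|)
        = exp(18n ln(18n/25) − 18n) · sqrt(2π · 18n / 25^2)
        = (18n/25)^(18n) e^(−18n) · sqrt(2π·18n) / 25
        = (sqrt(2π·18n) / 25) · (18n/(25e))^(18n).
This matches Γ(18n+1)/25^(18n+1) with Stirling applied to Γ.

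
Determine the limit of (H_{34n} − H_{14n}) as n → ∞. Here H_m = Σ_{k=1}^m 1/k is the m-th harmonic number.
lim = ln(34/14) = ln(17/7)

Euler-Maclaurin gives H_m = ln m + γ + 1/(2m) + O(1/m^2). The γ and O(1/m) terms cancel in the difference:
  H_{34n} − H_{14n} = ln(34n) − ln(14n) + O(1/n) = ln(34/14) + O(1/n).
Hence the limit is ln(34/14) = ln(17/7).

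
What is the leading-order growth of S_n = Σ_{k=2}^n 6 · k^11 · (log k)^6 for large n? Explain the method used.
S_n ~ n^12 · (log n)^6 / 2

By integral comparison, S_n = ∫_1^n 6 · x^11 · (log x)^6 dx + O(n^11 · (log n)^6). For the integral, the leading term of ∫_1^n x^11 (log x)^6 dx is n^12/12 · (log n)^6 (by repeated integration by parts; each step lowers the log-exponent and produces a relatively O(1/log n) correction). Hence S_n ~ n^12 · (log n)^6 / 2.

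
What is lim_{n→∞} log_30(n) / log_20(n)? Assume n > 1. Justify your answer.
lim = ln(20) / ln(30) = log_30(20)

Change of base: log_30(n) = ln n / ln 30 and log_20(n) = ln n / ln 20. The ratio is (ln n / ln 30) · (ln 20 / ln n) = ln 20 / ln 30, a constant independent of n. So the limit is ln 20 / ln 30 = log_30(20).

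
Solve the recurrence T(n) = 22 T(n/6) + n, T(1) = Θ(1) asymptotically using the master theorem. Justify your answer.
T(n) = Θ(n^(log_6 22))

Master theorem: compare f(n) = n to n^(log_6 22) where log_6 22 ≈ 1.725. Since 1 < log_6 22, we have f(n) = O(n^(log_6 22 − ε)) for some ε > 0 — Case 1. Hence T(n) = Θ(n^(log_6 22)).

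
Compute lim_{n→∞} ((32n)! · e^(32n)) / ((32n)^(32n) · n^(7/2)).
lim = 0

Stirling: (32n)! ~ sqrt(2π·32n) · (32n/e)^(32n). Hence
  (32n)! · e^(32n) / (32n)^(32n) ~ sqrt(2π·32n).
Dividing by n^(7/2): sqrt(2π·32n) / n^(7/2) = sqrt(2π·32) · n^((1−7)/2), so the expression behaves like sqrt(2π·32) · n^((1−7)/2) → 0.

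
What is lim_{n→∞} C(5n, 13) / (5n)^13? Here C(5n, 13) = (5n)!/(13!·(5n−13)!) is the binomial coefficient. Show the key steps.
lim = 1/13! = 1/6227020800

With N = 5n → ∞: C(N, 13) / N^13 = [N(N−1)…(N−12)] / (13! · N^13) = (1/13!) · 1 · (1 − 1/(5n)) · … · (1 − 12/(5n)). Each factor → 1 as N → ∞, so the limit is 1/13! = 1/6227020800.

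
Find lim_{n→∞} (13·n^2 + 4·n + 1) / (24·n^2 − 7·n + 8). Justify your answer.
lim = 13/24

For large n the leading n^2 terms dominate both numerator and denominator. Dividing top and bottom by n^2, every other term tends to 0, leaving 13/24.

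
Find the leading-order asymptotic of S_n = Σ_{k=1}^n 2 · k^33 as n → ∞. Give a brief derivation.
S_n ~ n^34 / 17

By integral comparison (Euler-Maclaurin), Σ_{k=1}^n 2 · k^33 = 2 · ∫_0^n x^33 dx + O(n^33) = 2 · n^34/34 = n^34 / 17 + O(n^33). (Equivalently, Faulhaber's formula gives the same leading term.)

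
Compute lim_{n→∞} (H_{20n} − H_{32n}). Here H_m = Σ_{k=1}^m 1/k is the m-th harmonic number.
lim = ln(20/32) = ln(5/8)

Euler-Maclaurin gives H_m = ln m + γ + 1/(2m) + O(1/m^2). The γ and O(1/m) terms cancel in the difference:
  H_{20n} − H_{32n} = ln(20n) − ln(32n) + O(1/n) = ln(20/32) + O(1/n).
Hence the limit is ln(20/32) = ln(5/8).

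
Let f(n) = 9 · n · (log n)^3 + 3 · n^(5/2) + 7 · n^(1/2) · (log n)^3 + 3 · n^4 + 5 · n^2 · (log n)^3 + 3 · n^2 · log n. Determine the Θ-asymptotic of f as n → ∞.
f(n) ∈ Θ(n^4)

Compare the terms by growth order. For large n, n^a · (log n)^b dominates n^a' · (log n)^b' iff a > a', or (a = a' and b > b'). Ranking the 6 terms shows the dominant one is 3 · n^4. Hence f(n) ∈ Θ(n^4).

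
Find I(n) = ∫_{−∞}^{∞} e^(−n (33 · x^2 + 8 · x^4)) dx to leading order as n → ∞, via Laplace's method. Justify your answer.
I(n) ~ sqrt(π/(33n))

φ(x) = 33 · x^2 + 8 · x^4 has its unique global minimum at x* = 0 (since φ'(x) = 66x + 32x^3 = 0 only at x = 0 for real x with both coefficients positive, and φ → ∞ as |x| → ∞). At x* = 0, φ(0) = 0 and φ''(0) = 66. Laplace's method then gives
  I(n) ~ sqrt(2π / (n · φ''(0))) · e^(−n φ(0)) = sqrt(2π / (66n)) = sqrt(π/(33n)).
The 8 · x^4 term contributes only at subleading order (an O(1/n) relative correction).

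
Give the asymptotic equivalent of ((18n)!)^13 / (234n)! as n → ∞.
((18n)!)^13/(234n)! ~ ((2π·18n)^(12/2) / sqrt(13)) · 13^(−13·18n)  →  0

Write N = 18n. Stirling: N! ~ sqrt(2π N)(N/e)^N and (13N)! ~ sqrt(2π·13N)·(13N/e)^(13N).
  (N!)^13/(13N)! ~ (2π N)^(13/2) (N/e)^(13N) / [sqrt(2π·13N) (13N/e)^(13N)]
     = (2π N)^(13/2) / sqrt(2π·13N) · (N/(13N))^(13N)
     = (2π N)^((13−1)/2) / sqrt(13) · 13^(−13N).
Since 13^13 > 1, the factor 13^(−13N) decays exponentially, so the ratio → 0. Substituting N = 18n gives the stated form.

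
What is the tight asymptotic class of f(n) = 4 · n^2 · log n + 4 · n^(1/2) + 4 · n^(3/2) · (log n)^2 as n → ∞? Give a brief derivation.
f(n) ∈ Θ(n^2 · log n)

Compare the terms by growth order. For large n, n^a · (log n)^b dominates n^a' · (log n)^b' iff a > a', or (a = a' and b > b'). Ranking the 3 terms shows the dominant one is 4 · n^2 · log n. Hence f(n) ∈ Θ(n^2 · log n).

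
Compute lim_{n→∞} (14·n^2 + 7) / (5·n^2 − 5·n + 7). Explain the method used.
lim = 14/5

For large n the leading n^2 terms dominate both numerator and denominator. Dividing top and bottom by n^2, every other term tends to 0, leaving 14/5.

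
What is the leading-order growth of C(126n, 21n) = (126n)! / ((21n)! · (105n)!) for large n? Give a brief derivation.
C(126n, 21n) ~ (46656/3125)^(21n) · sqrt(3/(5π·21n))

Write N = 21n. Apply Stirling to each factorial:
  (6N)! ~ sqrt(2π·6N) · (6N/e)^(6N),
  N! ~ sqrt(2π N) · (N/e)^N,
  (5N)! ~ sqrt(2π·5N) · (5N/e)^(5N).
The exponential factors combine to (6N)^(6N) / (N^N · (5N)^(5N)) = 6^(6N)/5^(5N) = (6^6/5^5)^N = (46656/3125)^N.
The square-root prefactors combine to sqrt(2π·6N) / (sqrt(2π N)·sqrt(2π·5N)) = sqrt(6 / (2π·5·N)) = sqrt(3/(5π·21n)).
Substituting N = 21n: C(126n, 21n) ~ (46656/3125)^(21n) · sqrt(3/(5π·21n)).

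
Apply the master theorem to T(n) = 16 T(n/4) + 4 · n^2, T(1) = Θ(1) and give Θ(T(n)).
T(n) = Θ(n^2 log n)

log_4 16 = 2, and f(n) = 4 · n^2 = Θ(n^(log_4 16)). This is Case 2 of the master theorem: T(n) = Θ(f(n) · log n) = Θ(n^2 log n).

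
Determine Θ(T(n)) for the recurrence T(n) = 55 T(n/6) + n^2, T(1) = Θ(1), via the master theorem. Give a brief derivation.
T(n) = Θ(n^(log_6 55))

Master theorem: compare f(n) = n^2 to n^(log_6 55) where log_6 55 ≈ 2.237. Since 2 < log_6 55, we have f(n) = O(n^(log_6 55 − ε)) for some ε > 0 — Case 1. Hence T(n) = Θ(n^(log_6 55)).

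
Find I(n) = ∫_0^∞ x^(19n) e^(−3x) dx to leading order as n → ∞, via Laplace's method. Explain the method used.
I(n) ~ (sqrt(2π·19n) / 3) · (19n/(3e))^(19n)

Write the integrand as exp(19n ln x − 3x) and set f(x) = 19n ln x − 3x. Then f'(x) = 19n/x − 3 = 0 at x* = 19n/3, and f''(x*) = −19n/x*^2 = −3^2/(19n). Laplace's method (interior maximum) gives
  I(n) ~ e^(f(x*)) · sqrt(2π / |f''(x*)|)
        = exp(19n ln(19n/3) − 19n) · sqrt(2π · 19n / 3^2)
        = (19n/3)^(19n) e^(−19n) · sqrt(2π·19n) / 3
        = (sqrt(2π·19n) / 3) · (19n/(3e))^(19n).
This matches Γ(19n+1)/3^(19n+1) with Stirling applied to Γ.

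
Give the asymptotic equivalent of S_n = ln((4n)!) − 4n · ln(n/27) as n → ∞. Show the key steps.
S_n ~ 4n · (ln 108 − 1) + O(ln n)

Stirling: ln((4n)!) = 4n ln(4n) − 4n + O(ln n).
  S_n = 4n ln(4n) − 4n − 4n ln(n/27) + O(ln n)
      = 4n ln(4n) − 4n ln n + 4n ln 27 − 4n + O(ln n)
      = 4n ln 4 + 4n ln 27 − 4n + O(ln n)
      = 4n (ln 108 − 1) + O(ln n).
Numerically ln(108) − 1 ≈ 3.6821.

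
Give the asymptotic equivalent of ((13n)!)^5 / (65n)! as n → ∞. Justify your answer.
((13n)!)^5/(65n)! ~ ((2π·13n)^(4/2) / sqrt(5)) · 5^(−5·13n)  →  0

Write N = 13n. Stirling: N! ~ sqrt(2π N)(N/e)^N and (5N)! ~ sqrt(2π·5N)·(5N/e)^(5N).
  (N!)^5/(5N)! ~ (2π N)^(5/2) (N/e)^(5N) / [sqrt(2π·5N) (5N/e)^(5N)]
     = (2π N)^(5/2) / sqrt(2π·5N) · (N/(5N))^(5N)
     = (2π N)^((5−1)/2) / sqrt(5) · 5^(−5N).
Since 5^5 > 1, the factor 5^(−5N) decays exponentially, so the ratio → 0. Substituting N = 13n gives the stated form.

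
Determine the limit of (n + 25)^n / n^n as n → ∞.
lim = e^25

Rewrite as (1 + 25/n)^(n). By the standard limit (1 + x/n)^n → e^x, we have (1 + 25/n)^n → e^25, and raising to the 1st power gives e^25.
More precisely, ln[(1 + 25/n)^(n)] = n · ln(1 + 25/n) = n · (25/n + O(1/n^2)) = 25 + O(1/n) → 25.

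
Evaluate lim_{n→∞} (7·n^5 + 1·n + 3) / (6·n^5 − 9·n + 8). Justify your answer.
lim = 7/6

For large n the leading n^5 terms dominate both numerator and denominator. Dividing top and bottom by n^5, every other term tends to 0, leaving 7/6.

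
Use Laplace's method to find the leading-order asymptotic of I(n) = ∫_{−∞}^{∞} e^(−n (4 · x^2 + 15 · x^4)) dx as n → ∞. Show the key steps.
I(n) ~ sqrt(π/(4n))

φ(x) = 4 · x^2 + 15 · x^4 has its unique global minimum at x* = 0 (since φ'(x) = 8x + 60x^3 = 0 only at x = 0 for real x with both coefficients positive, and φ → ∞ as |x| → ∞). At x* = 0, φ(0) = 0 and φ''(0) = 8. Laplace's method then gives
  I(n) ~ sqrt(2π / (n · φ''(0))) · e^(−n φ(0)) = sqrt(2π / (8n)) = sqrt(π/(4n)).
The 15 · x^4 term contributes only at subleading order (an O(1/n) relative correction).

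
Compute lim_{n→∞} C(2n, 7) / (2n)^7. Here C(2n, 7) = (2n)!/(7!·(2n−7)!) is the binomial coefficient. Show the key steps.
lim = 1/7! = 1/5040

With N = 2n → ∞: C(N, 7) / N^7 = [N(N−1)…(N−6)] / (7! · N^7) = (1/7!) · 1 · (1 − 1/(2n)) · … · (1 − 6/(2n)). Each factor → 1 as N → ∞, so the limit is 1/7! = 1/5040.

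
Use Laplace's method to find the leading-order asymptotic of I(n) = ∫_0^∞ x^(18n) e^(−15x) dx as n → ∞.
I(n) ~ (sqrt(2π·18n) / 15) · (18n/(15e))^(18n)

Write the integrand as exp(18n ln x − 15x) and set f(x) = 18n ln x − 15x. Then f'(x) = 18n/x − 15 = 0 at x* = 18n/15, and f''(x*) = −18n/x*^2 = −15^2/(18n). Laplace's method (interior maximum) gives
  I(n) ~ e^(f(x*)) · sqrt(2π / |f''(x*)|)
        = exp(18n ln(18n/15) − 18n) · sqrt(2π · 18n / 15^2)
        = (18n/15)^(18n) e^(−18n) · sqrt(2π·18n) / 15
        = (sqrt(2π·18n) / 15) · (18n/(15e))^(18n).
This matches Γ(18n+1)/15^(18n+1) with Stirling applied to Γ.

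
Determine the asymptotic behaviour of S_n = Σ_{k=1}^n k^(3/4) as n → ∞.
S_n ~ (4/7) · n^(7/4)

Integral comparison: Σ_{k=1}^n k^(3/4) = ∫_0^n x^(3/4) dx + O(n^(3/4)). The integral is n^(1 + 3/4) / (1 + 3/4) = n^((3+4)/4) / ((3+4)/4) = (4/7) · n^(7/4).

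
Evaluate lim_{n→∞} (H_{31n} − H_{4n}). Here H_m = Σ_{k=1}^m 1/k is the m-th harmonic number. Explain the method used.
lim = ln(31/4)

Euler-Maclaurin gives H_m = ln m + γ + 1/(2m) + O(1/m^2). The γ and O(1/m) terms cancel in the difference:
  H_{31n} − H_{4n} = ln(31n) − ln(4n) + O(1/n) = ln(31/4) + O(1/n).
Hence the limit is ln(31/4).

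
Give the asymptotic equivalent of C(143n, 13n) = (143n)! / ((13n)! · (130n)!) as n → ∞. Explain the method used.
C(143n, 13n) ~ (285311670611/10000000000)^(13n) · sqrt(11/(20π·13n))

Write N = 13n. Apply Stirling to each factorial:
  (11N)! ~ sqrt(2π·11N) · (11N/e)^(11N),
  N! ~ sqrt(2π N) · (N/e)^N,
  (10N)! ~ sqrt(2π·10N) · (10N/e)^(10N).
The exponential factors combine to (11N)^(11N) / (N^N · (10N)^(10N)) = 11^(11N)/10^(10N) = (11^11/10^10)^N = (285311670611/10000000000)^N.
The square-root prefactors combine to sqrt(2π·11N) / (sqrt(2π N)·sqrt(2π·10N)) = sqrt(11 / (2π·10·N)) = sqrt(11/(20π·13n)).
Substituting N = 13n: C(143n, 13n) ~ (285311670611/10000000000)^(13n) · sqrt(11/(20π·13n)).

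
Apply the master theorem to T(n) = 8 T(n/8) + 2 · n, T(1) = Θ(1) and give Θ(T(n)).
T(n) = Θ(n log n)

log_8 8 = 1, and f(n) = 2 · n = Θ(n^(log_8 8)). This is Case 2 of the master theorem: T(n) = Θ(f(n) · log n) = Θ(n log n).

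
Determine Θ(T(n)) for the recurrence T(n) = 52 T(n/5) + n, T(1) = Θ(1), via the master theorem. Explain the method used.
T(n) = Θ(n^(log_5 52))

Master theorem: compare f(n) = n to n^(log_5 52) where log_5 52 ≈ 2.455. Since 1 < log_5 52, we have f(n) = O(n^(log_5 52 − ε)) for some ε > 0 — Case 1. Hence T(n) = Θ(n^(log_5 52)).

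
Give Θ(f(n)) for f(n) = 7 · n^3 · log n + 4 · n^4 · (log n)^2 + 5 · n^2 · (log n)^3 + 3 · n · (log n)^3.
f(n) ∈ Θ(n^4 · (log n)^2)

Compare the terms by growth order. For large n, n^a · (log n)^b dominates n^a' · (log n)^b' iff a > a', or (a = a' and b > b'). Ranking the 4 terms shows the dominant one is 4 · n^4 · (log n)^2. Hence f(n) ∈ Θ(n^4 · (log n)^2).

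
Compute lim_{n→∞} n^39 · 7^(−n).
lim = 0

Exponentials with base > 1 dominate every fixed polynomial: for any fixed c, n^c / 7^n → 0 as n → ∞ (e.g. by the ratio test, or by writing 7^n = e^(n ln 7) and noting e^(n ln 7) / n^c → ∞). Hence n^39 · 7^(−n) = n^39 / 7^n → 0.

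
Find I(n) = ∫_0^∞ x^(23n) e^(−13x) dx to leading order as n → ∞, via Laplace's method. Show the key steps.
I(n) ~ (sqrt(2π·23n) / 13) · (23n/(13e))^(23n)

Write the integrand as exp(23n ln x − 13x) and set f(x) = 23n ln x − 13x. Then f'(x) = 23n/x − 13 = 0 at x* = 23n/13, and f''(x*) = −23n/x*^2 = −13^2/(23n). Laplace's method (interior maximum) gives
  I(n) ~ e^(f(x*)) · sqrt(2π / |f''(x*)|)
        = exp(23n ln(23n/13) − 23n) · sqrt(2π · 23n / 13^2)
        = (23n/13)^(23n) e^(−23n) · sqrt(2π·23n) / 13
        = (sqrt(2π·23n) / 13) · (23n/(13e))^(23n).
This matches Γ(23n+1)/13^(23n+1) with Stirling applied to Γ.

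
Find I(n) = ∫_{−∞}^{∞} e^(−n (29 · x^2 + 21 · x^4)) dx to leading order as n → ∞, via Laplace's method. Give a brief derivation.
I(n) ~ sqrt(π/(29n))

φ(x) = 29 · x^2 + 21 · x^4 has its unique global minimum at x* = 0 (since φ'(x) = 58x + 84x^3 = 0 only at x = 0 for real x with both coefficients positive, and φ → ∞ as |x| → ∞). At x* = 0, φ(0) = 0 and φ''(0) = 58. Laplace's method then gives
  I(n) ~ sqrt(2π / (n · φ''(0))) · e^(−n φ(0)) = sqrt(2π / (58n)) = sqrt(π/(29n)).
The 21 · x^4 term contributes only at subleading order (an O(1/n) relative correction).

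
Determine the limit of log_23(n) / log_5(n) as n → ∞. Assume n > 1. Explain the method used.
lim = ln(5) / ln(23) = log_23(5)

Change of base: log_23(n) = ln n / ln 23 and log_5(n) = ln n / ln 5. The ratio is (ln n / ln 23) · (ln 5 / ln n) = ln 5 / ln 23, a constant independent of n. So the limit is ln 5 / ln 23 = log_23(5).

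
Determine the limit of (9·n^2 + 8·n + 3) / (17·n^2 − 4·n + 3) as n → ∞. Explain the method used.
lim = 9/17

For large n the leading n^2 terms dominate both numerator and denominator. Dividing top and bottom by n^2, every other term tends to 0, leaving 9/17.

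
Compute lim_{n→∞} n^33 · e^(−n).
lim = 0

Exponentials with base > 1 dominate every fixed polynomial: for any fixed c, n^c / e^n → 0 as n → ∞ (e.g. by the ratio test, or since e^n grows faster than any power of n). Hence n^33 · e^(−n) = n^33 / e^n → 0.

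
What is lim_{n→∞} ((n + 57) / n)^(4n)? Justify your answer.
lim = e^228

Rewrite as (1 + 57/n)^(4n). By the standard limit (1 + x/n)^n → e^x, we have (1 + 57/n)^n → e^57, and raising to the 4th power gives e^228.
More precisely, ln[(1 + 57/n)^(4n)] = 4n · ln(1 + 57/n) = 4n · (57/n + O(1/n^2)) = 228 + O(1/n) → 228.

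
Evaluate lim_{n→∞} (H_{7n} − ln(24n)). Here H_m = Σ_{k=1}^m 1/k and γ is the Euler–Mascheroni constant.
lim = ln(7/24) + γ

By Euler-Maclaurin, H_m = ln m + γ + O(1/m). So
  H_{7n} − ln(24n) = ln(7n) + γ − ln(24n) + O(1/n)
                       = ln(7/24) + γ + O(1/n).
Hence the limit is ln(7/24) + γ.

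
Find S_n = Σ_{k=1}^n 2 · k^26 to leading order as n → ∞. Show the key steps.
S_n ~ 2 · n^27 / 27

By integral comparison (Euler-Maclaurin), Σ_{k=1}^n 2 · k^26 = 2 · ∫_0^n x^26 dx + O(n^26) = 2 · n^27/27 + O(n^26). (Equivalently, Faulhaber's formula gives the same leading term.)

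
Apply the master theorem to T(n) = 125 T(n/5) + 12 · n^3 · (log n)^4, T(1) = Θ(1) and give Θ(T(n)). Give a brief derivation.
T(n) = Θ(n^3 · (log n)^5)

Here log_5 125 = 3 and f(n) = 12 · n^3 · (log n)^4 = Θ(n^(log_5 125) · (log n)^4). This is the extended Case 2 of the master theorem (f matches the critical exponent up to log factors), giving T(n) = Θ(n^(log_5 125) · (log n)^(4+1)) = Θ(n^3 · (log n)^5).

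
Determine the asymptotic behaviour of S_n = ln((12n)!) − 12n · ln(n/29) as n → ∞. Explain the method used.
S_n ~ 12n · (ln 348 − 1) + O(ln n)

Stirling: ln((12n)!) = 12n ln(12n) − 12n + O(ln n).
  S_n = 12n ln(12n) − 12n − 12n ln(n/29) + O(ln n)
      = 12n ln(12n) − 12n ln n + 12n ln 29 − 12n + O(ln n)
      = 12n ln 12 + 12n ln 29 − 12n + O(ln n)
      = 12n (ln 348 − 1) + O(ln n).
Numerically ln(348) − 1 ≈ 4.8522.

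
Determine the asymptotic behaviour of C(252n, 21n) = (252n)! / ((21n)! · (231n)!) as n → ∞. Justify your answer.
C(252n, 21n) ~ (8916100448256/285311670611)^(21n) · sqrt(6/(11π·21n))

Write N = 21n. Apply Stirling to each factorial:
  (12N)! ~ sqrt(2π·12N) · (12N/e)^(12N),
  N! ~ sqrt(2π N) · (N/e)^N,
  (11N)! ~ sqrt(2π·11N) · (11N/e)^(11N).
The exponential factors combine to (12N)^(12N) / (N^N · (11N)^(11N)) = 12^(12N)/11^(11N) = (12^12/11^11)^N = (8916100448256/285311670611)^N.
The square-root prefactors combine to sqrt(2π·12N) / (sqrt(2π N)·sqrt(2π·11N)) = sqrt(12 / (2π·11·N)) = sqrt(6/(11π·21n)).
Substituting N = 21n: C(252n, 21n) ~ (8916100448256/285311670611)^(21n) · sqrt(6/(11π·21n)).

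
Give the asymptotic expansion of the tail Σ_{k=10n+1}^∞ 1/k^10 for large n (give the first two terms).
Σ_{k>10n} 1/k^10 = 1/(9 · (10n)^9) − 1/(2 · (10n)^10) + O(1/(10n)^11)

Compare to the integral: ∫_{10n}^∞ x^(−10) dx = [−x^(−9)/9]_{10n}^∞ = 1/((10−1)·(10n)^9). The Euler-Maclaurin correction adds −f(10n)/2 = −1/(2·(10n)^10). Euler-Maclaurin then gives
  Σ_{k>10n} 1/k^10 = ∫_{10n}^∞ dx/x^10 − 1/(2·(10n)^10) + O(1/(10n)^11).
(Equivalently this is ζ(10) − Σ_{k≤10n} 1/k^10.)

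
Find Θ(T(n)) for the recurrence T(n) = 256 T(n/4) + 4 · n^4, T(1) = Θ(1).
T(n) = Θ(n^4 log n)

log_4 256 = 4, and f(n) = 4 · n^4 = Θ(n^(log_4 256)). This is Case 2 of the master theorem: T(n) = Θ(f(n) · log n) = Θ(n^4 log n).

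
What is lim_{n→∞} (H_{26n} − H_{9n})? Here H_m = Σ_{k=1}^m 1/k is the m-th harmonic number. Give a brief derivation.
lim = ln(26/9)

Euler-Maclaurin gives H_m = ln m + γ + 1/(2m) + O(1/m^2). The γ and O(1/m) terms cancel in the difference:
  H_{26n} − H_{9n} = ln(26n) − ln(9n) + O(1/n) = ln(26/9) + O(1/n).
Hence the limit is ln(26/9).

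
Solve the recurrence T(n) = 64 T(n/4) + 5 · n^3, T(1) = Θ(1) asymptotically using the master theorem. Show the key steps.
T(n) = Θ(n^3 log n)

log_4 64 = 3, and f(n) = 5 · n^3 = Θ(n^(log_4 64)). This is Case 2 of the master theorem: T(n) = Θ(f(n) · log n) = Θ(n^3 log n).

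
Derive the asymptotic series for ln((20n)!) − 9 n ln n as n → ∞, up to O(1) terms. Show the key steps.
ln((20n)!) − 9 n ln n = 11 n ln n + 20(ln 20 − 1) n + (1/2) ln(2π·20n) + O(1/n)

Stirling: ln((20n)!) = 20n ln(20n) − 20n + (1/2) ln(2π·20n) + O(1/n).
Expand 20n ln(20n) = 20n (ln n + ln 20) = 20n ln n + 20n ln 20.
Subtract 9n ln n: leading term is (20 − 9) n ln n = 11 n ln n. The next term is 20n ln 20 − 20n = 20(ln 20 − 1) n. Then the (1/2) ln(2π·20n) correction.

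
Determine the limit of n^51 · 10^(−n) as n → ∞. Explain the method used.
lim = 0

Exponentials with base > 1 dominate every fixed polynomial: for any fixed c, n^c / 10^n → 0 as n → ∞ (e.g. by the ratio test, or by writing 10^n = e^(n ln 10) and noting e^(n ln 10) / n^c → ∞). Hence n^51 · 10^(−n) = n^51 / 10^n → 0.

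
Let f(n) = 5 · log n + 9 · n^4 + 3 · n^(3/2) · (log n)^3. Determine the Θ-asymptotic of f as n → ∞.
f(n) ∈ Θ(n^4)

Compare the terms by growth order. For large n, n^a · (log n)^b dominates n^a' · (log n)^b' iff a > a', or (a = a' and b > b'). Ranking the 3 terms shows the dominant one is 9 · n^4. Hence f(n) ∈ Θ(n^4).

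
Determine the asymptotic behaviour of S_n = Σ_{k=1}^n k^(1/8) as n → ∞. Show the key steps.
S_n ~ (8/9) · n^(9/8)

Integral comparison: Σ_{k=1}^n k^(1/8) = ∫_0^n x^(1/8) dx + O(n^(1/8)). The integral is n^(1 + 1/8) / (1 + 1/8) = n^((1+8)/8) / ((1+8)/8) = (8/9) · n^(9/8).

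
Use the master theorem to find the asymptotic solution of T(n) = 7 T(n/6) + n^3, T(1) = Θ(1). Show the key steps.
T(n) = Θ(n^3)

log_6 7 ≈ 1.086. f(n) = n^3 dominates n^(log_6 7) since 3 > 1.086, and the regularity condition a·f(n/b) = 7·(n/6)^3 = (7/216)·n^3 ≤ c·f(n) holds with c = 7/216 ≈ 0.0324 < 1. So this is Case 3: T(n) = Θ(f(n)) = Θ(n^3).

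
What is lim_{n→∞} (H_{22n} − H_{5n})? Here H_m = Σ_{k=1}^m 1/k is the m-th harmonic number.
lim = ln(22/5)

Euler-Maclaurin gives H_m = ln m + γ + 1/(2m) + O(1/m^2). The γ and O(1/m) terms cancel in the difference:
  H_{22n} − H_{5n} = ln(22n) − ln(5n) + O(1/n) = ln(22/5) + O(1/n).
Hence the limit is ln(22/5).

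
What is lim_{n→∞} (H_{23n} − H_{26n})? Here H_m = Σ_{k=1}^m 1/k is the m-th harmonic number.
lim = ln(23/26)

Euler-Maclaurin gives H_m = ln m + γ + 1/(2m) + O(1/m^2). The γ and O(1/m) terms cancel in the difference:
  H_{23n} − H_{26n} = ln(23n) − ln(26n) + O(1/n) = ln(23/26) + O(1/n).
Hence the limit is ln(23/26).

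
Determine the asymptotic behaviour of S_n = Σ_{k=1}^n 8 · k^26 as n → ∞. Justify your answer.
S_n ~ 8 · n^27 / 27

By integral comparison (Euler-Maclaurin), Σ_{k=1}^n 8 · k^26 = 8 · ∫_0^n x^26 dx + O(n^26) = 8 · n^27/27 + O(n^26). (Equivalently, Faulhaber's formula gives the same leading term.)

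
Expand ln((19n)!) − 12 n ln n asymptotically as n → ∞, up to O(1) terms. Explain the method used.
ln((19n)!) − 12 n ln n = 7 n ln n + 19(ln 19 − 1) n + (1/2) ln(2π·19n) + O(1/n)

Stirling: ln((19n)!) = 19n ln(19n) − 19n + (1/2) ln(2π·19n) + O(1/n).
Expand 19n ln(19n) = 19n (ln n + ln 19) = 19n ln n + 19n ln 19.
Subtract 12n ln n: leading term is (19 − 12) n ln n = 7 n ln n. The next term is 19n ln 19 − 19n = 19(ln 19 − 1) n. Then the (1/2) ln(2π·19n) correction.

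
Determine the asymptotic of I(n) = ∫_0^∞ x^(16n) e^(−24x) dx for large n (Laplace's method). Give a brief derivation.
I(n) ~ (sqrt(2π·16n) / 24) · (16n/(24e))^(16n)

Write the integrand as exp(16n ln x − 24x) and set f(x) = 16n ln x − 24x. Then f'(x) = 16n/x − 24 = 0 at x* = 16n/24, and f''(x*) = −16n/x*^2 = −24^2/(16n). Laplace's method (interior maximum) gives
  I(n) ~ e^(f(x*)) · sqrt(2π / |f''(x*)|)
        = exp(16n ln(16n/24) − 16n) · sqrt(2π · 16n / 24^2)
        = (16n/24)^(16n) e^(−16n) · sqrt(2π·16n) / 24
        = (sqrt(2π·16n) / 24) · (16n/(24e))^(16n).
This matches Γ(16n+1)/24^(16n+1) with Stirling applied to Γ.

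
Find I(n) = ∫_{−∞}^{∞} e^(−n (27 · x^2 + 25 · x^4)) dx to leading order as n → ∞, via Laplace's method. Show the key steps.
I(n) ~ sqrt(π/(27n))

φ(x) = 27 · x^2 + 25 · x^4 has its unique global minimum at x* = 0 (since φ'(x) = 54x + 100x^3 = 0 only at x = 0 for real x with both coefficients positive, and φ → ∞ as |x| → ∞). At x* = 0, φ(0) = 0 and φ''(0) = 54. Laplace's method then gives
  I(n) ~ sqrt(2π / (n · φ''(0))) · e^(−n φ(0)) = sqrt(2π / (54n)) = sqrt(π/(27n)).
The 25 · x^4 term contributes only at subleading order (an O(1/n) relative correction).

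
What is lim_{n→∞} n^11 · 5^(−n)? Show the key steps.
lim = 0

Exponentials with base > 1 dominate every fixed polynomial: for any fixed c, n^c / 5^n → 0 as n → ∞ (e.g. by the ratio test, or by writing 5^n = e^(n ln 5) and noting e^(n ln 5) / n^c → ∞). Hence n^11 · 5^(−n) = n^11 / 5^n → 0.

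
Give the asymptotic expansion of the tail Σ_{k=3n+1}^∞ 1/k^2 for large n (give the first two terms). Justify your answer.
Σ_{k>3n} 1/k^2 = 1/(1 · (3n)) − 1/(2 · (3n)^2) + O(1/(3n)^3)

Compare to the integral: ∫_{3n}^∞ x^(−2) dx = [−x^(−1)/1]_{3n}^∞ = 1/((2−1)·(3n)). The Euler-Maclaurin correction adds −f(3n)/2 = −1/(2·(3n)^2). Euler-Maclaurin then gives
  Σ_{k>3n} 1/k^2 = ∫_{3n}^∞ dx/x^2 − 1/(2·(3n)^2) + O(1/(3n)^3).
(Equivalently this is ζ(2) − Σ_{k≤3n} 1/k^2.)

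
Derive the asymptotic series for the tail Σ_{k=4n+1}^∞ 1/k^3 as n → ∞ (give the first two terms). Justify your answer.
Σ_{k>4n} 1/k^3 = 1/(2 · (4n)^2) − 1/(2 · (4n)^3) + O(1/(4n)^4)

Compare to the integral: ∫_{4n}^∞ x^(−3) dx = [−x^(−2)/2]_{4n}^∞ = 1/((3−1)·(4n)^2). The Euler-Maclaurin correction adds −f(4n)/2 = −1/(2·(4n)^3). Euler-Maclaurin then gives
  Σ_{k>4n} 1/k^3 = ∫_{4n}^∞ dx/x^3 − 1/(2·(4n)^3) + O(1/(4n)^4).
(Equivalently this is ζ(3) − Σ_{k≤4n} 1/k^3.)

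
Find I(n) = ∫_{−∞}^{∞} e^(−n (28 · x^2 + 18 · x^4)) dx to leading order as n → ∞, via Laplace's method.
I(n) ~ sqrt(π/(28n))

φ(x) = 28 · x^2 + 18 · x^4 has its unique global minimum at x* = 0 (since φ'(x) = 56x + 72x^3 = 0 only at x = 0 for real x with both coefficients positive, and φ → ∞ as |x| → ∞). At x* = 0, φ(0) = 0 and φ''(0) = 56. Laplace's method then gives
  I(n) ~ sqrt(2π / (n · φ''(0))) · e^(−n φ(0)) = sqrt(2π / (56n)) = sqrt(π/(28n)).
The 18 · x^4 term contributes only at subleading order (an O(1/n) relative correction).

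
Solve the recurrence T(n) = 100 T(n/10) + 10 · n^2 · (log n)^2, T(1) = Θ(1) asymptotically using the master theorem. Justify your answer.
T(n) = Θ(n^2 · (log n)^3)

Here log_10 100 = 2 and f(n) = 10 · n^2 · (log n)^2 = Θ(n^(log_10 100) · (log n)^2). This is the extended Case 2 of the master theorem (f matches the critical exponent up to log factors), giving T(n) = Θ(n^(log_10 100) · (log n)^(2+1)) = Θ(n^2 · (log n)^3).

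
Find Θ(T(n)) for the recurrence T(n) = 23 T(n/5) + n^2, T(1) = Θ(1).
T(n) = Θ(n^2)

log_5 23 ≈ 1.948. f(n) = n^2 dominates n^(log_5 23) since 2 > 1.948, and the regularity condition a·f(n/b) = 23·(n/5)^2 = (23/25)·n^2 ≤ c·f(n) holds with c = 23/25 ≈ 0.92 < 1. So this is Case 3: T(n) = Θ(f(n)) = Θ(n^2).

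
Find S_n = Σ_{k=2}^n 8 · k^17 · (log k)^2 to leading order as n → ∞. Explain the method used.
S_n ~ 4 · n^18 · (log n)^2 / 9

By integral comparison, S_n = ∫_1^n 8 · x^17 · (log x)^2 dx + O(n^17 · (log n)^2). For the integral, the leading term of ∫_1^n x^17 (log x)^2 dx is n^18/18 · (log n)^2 (by repeated integration by parts; each step lowers the log-exponent and produces a relatively O(1/log n) correction). Hence S_n ~ 4 · n^18 · (log n)^2 / 9.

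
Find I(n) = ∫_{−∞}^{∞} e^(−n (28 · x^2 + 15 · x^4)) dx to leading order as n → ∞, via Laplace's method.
I(n) ~ sqrt(π/(28n))

φ(x) = 28 · x^2 + 15 · x^4 has its unique global minimum at x* = 0 (since φ'(x) = 56x + 60x^3 = 0 only at x = 0 for real x with both coefficients positive, and φ → ∞ as |x| → ∞). At x* = 0, φ(0) = 0 and φ''(0) = 56. Laplace's method then gives
  I(n) ~ sqrt(2π / (n · φ''(0))) · e^(−n φ(0)) = sqrt(2π / (56n)) = sqrt(π/(28n)).
The 15 · x^4 term contributes only at subleading order (an O(1/n) relative correction).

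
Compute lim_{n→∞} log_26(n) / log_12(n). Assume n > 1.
lim = ln(12) / ln(26) = log_26(12)

Change of base: log_26(n) = ln n / ln 26 and log_12(n) = ln n / ln 12. The ratio is (ln n / ln 26) · (ln 12 / ln n) = ln 12 / ln 26, a constant independent of n. So the limit is ln 12 / ln 26 = log_26(12).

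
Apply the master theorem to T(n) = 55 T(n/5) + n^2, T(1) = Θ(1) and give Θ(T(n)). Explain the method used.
T(n) = Θ(n^(log_5 55))

Master theorem: compare f(n) = n^2 to n^(log_5 55) where log_5 55 ≈ 2.490. Since 2 < log_5 55, we have f(n) = O(n^(log_5 55 − ε)) for some ε > 0 — Case 1. Hence T(n) = Θ(n^(log_5 55)).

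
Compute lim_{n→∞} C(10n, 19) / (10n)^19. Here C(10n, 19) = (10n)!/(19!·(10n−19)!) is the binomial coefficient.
lim = 1/19! = 1/121645100408832000

With N = 10n → ∞: C(N, 19) / N^19 = [N(N−1)…(N−18)] / (19! · N^19) = (1/19!) · 1 · (1 − 1/(10n)) · … · (1 − 18/(10n)). Each factor → 1 as N → ∞, so the limit is 1/19! = 1/121645100408832000.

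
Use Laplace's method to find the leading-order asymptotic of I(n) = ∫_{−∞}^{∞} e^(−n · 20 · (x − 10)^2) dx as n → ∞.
I(n) = sqrt(π/(20n))

Here φ(x) = 20 · (x − 10)^2 has its unique minimum at x* = 10 with φ(x*) = 0 and φ''(x*) = 40. Laplace's method gives
  I(n) ~ e^(−n φ(x*)) · sqrt(2π / (n · φ''(x*))) = sqrt(2π / (40n)) = sqrt(π/(20n)).
This is exact: substituting u = (x − 10)·sqrt(20n) gives I(n) = (1/sqrt(20n)) ∫_{−∞}^{∞} e^(−u^2) du = sqrt(π/(20n)).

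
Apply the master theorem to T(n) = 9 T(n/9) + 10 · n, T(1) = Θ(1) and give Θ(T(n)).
T(n) = Θ(n log n)

log_9 9 = 1, and f(n) = 10 · n = Θ(n^(log_9 9)). This is Case 2 of the master theorem: T(n) = Θ(f(n) · log n) = Θ(n log n).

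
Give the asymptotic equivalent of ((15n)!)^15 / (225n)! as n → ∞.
((15n)!)^15/(225n)! ~ ((2π·15n)^(14/2) / sqrt(15)) · 15^(−15·15n)  →  0

Write N = 15n. Stirling: N! ~ sqrt(2π N)(N/e)^N and (15N)! ~ sqrt(2π·15N)·(15N/e)^(15N).
  (N!)^15/(15N)! ~ (2π N)^(15/2) (N/e)^(15N) / [sqrt(2π·15N) (15N/e)^(15N)]
     = (2π N)^(15/2) / sqrt(2π·15N) · (N/(15N))^(15N)
     = (2π N)^((15−1)/2) / sqrt(15) · 15^(−15N).
Since 15^15 > 1, the factor 15^(−15N) decays exponentially, so the ratio → 0. Substituting N = 15n gives the stated form.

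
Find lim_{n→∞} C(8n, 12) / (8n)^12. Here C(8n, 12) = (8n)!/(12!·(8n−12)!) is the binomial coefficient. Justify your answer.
lim = 1/12! = 1/479001600

With N = 8n → ∞: C(N, 12) / N^12 = [N(N−1)…(N−11)] / (12! · N^12) = (1/12!) · 1 · (1 − 1/(8n)) · … · (1 − 11/(8n)). Each factor → 1 as N → ∞, so the limit is 1/12! = 1/479001600.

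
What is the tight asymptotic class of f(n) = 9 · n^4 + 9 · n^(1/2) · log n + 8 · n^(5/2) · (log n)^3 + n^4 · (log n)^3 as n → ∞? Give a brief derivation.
f(n) ∈ Θ(n^4 · (log n)^3)

Compare the terms by growth order. For large n, n^a · (log n)^b dominates n^a' · (log n)^b' iff a > a', or (a = a' and b > b'). Ranking the 4 terms shows the dominant one is n^4 · (log n)^3. Hence f(n) ∈ Θ(n^4 · (log n)^3).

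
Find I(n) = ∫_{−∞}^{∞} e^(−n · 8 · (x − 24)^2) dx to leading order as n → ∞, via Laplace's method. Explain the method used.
I(n) = sqrt(π/(8n))

Here φ(x) = 8 · (x − 24)^2 has its unique minimum at x* = 24 with φ(x*) = 0 and φ''(x*) = 16. Laplace's method gives
  I(n) ~ e^(−n φ(x*)) · sqrt(2π / (n · φ''(x*))) = sqrt(2π / (16n)) = sqrt(π/(8n)).
This is exact: substituting u = (x − 24)·sqrt(8n) gives I(n) = (1/sqrt(8n)) ∫_{−∞}^{∞} e^(−u^2) du = sqrt(π/(8n)).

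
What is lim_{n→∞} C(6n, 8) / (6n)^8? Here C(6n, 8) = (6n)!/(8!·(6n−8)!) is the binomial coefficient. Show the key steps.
lim = 1/8! = 1/40320

With N = 6n → ∞: C(N, 8) / N^8 = [N(N−1)…(N−7)] / (8! · N^8) = (1/8!) · 1 · (1 − 1/(6n)) · … · (1 − 7/(6n)). Each factor → 1 as N → ∞, so the limit is 1/8! = 1/40320.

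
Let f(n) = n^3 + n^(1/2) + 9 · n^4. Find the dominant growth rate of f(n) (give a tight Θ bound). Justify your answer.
f(n) ∈ Θ(n^4)

Compare the terms by growth order. For large n, n^a · (log n)^b dominates n^a' · (log n)^b' iff a > a', or (a = a' and b > b'). Ranking the 3 terms shows the dominant one is 9 · n^4. Hence f(n) ∈ Θ(n^4).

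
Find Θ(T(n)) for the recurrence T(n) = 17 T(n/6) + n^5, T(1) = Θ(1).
T(n) = Θ(n^5)

log_6 17 ≈ 1.581. f(n) = n^5 dominates n^(log_6 17) since 5 > 1.581, and the regularity condition a·f(n/b) = 17·(n/6)^5 = (17/7776)·n^5 ≤ c·f(n) holds with c = 17/7776 ≈ 0.00219 < 1. So this is Case 3: T(n) = Θ(f(n)) = Θ(n^5).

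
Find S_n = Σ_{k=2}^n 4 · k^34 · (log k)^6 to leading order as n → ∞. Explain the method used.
S_n ~ 4 · n^35 · (log n)^6 / 35

By integral comparison, S_n = ∫_1^n 4 · x^34 · (log x)^6 dx + O(n^34 · (log n)^6). For the integral, the leading term of ∫_1^n x^34 (log x)^6 dx is n^35/35 · (log n)^6 (by repeated integration by parts; each step lowers the log-exponent and produces a relatively O(1/log n) correction). Hence S_n ~ 4 · n^35 · (log n)^6 / 35.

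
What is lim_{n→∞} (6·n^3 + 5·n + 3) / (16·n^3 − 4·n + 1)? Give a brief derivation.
lim = 6/16 = 3/8

For large n the leading n^3 terms dominate both numerator and denominator. Dividing top and bottom by n^3, every other term tends to 0, leaving 6/16 = 3/8.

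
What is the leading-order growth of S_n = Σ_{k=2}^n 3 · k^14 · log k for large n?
S_n ~ n^15 log n / 5 − n^15 / 75

By integral comparison, S_n = ∫_1^n 3 · x^14 · log x dx + O(n^14 · log n). For the integral, ∫ x^14 log x dx = n^15 log n / 15 − n^15/225 (integration by parts). Hence S_n ~ n^15 log n / 5 − n^15 / 75.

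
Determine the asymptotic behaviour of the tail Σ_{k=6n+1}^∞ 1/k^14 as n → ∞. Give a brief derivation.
Σ_{k>6n} 1/k^14 ~ 1/(13 · (6n)^13)

Compare to the integral: ∫_{6n}^∞ x^(−14) dx = [−x^(−13)/13]_{6n}^∞ = 1/((14−1)·(6n)^13). Euler-Maclaurin then gives
  Σ_{k>6n} 1/k^14 = ∫_{6n}^∞ dx/x^14 − 1/(2·(6n)^14) + O(1/(6n)^15).
(Equivalently this is ζ(14) − Σ_{k≤6n} 1/k^14.)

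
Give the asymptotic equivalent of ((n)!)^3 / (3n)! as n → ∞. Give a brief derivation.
((n)!)^3/(3n)! ~ ((2π·n)^(2/2) / sqrt(3)) · 3^(−3·n)  →  0

Write N = n. Stirling: N! ~ sqrt(2π N)(N/e)^N and (3N)! ~ sqrt(2π·3N)·(3N/e)^(3N).
  (N!)^3/(3N)! ~ (2π N)^(3/2) (N/e)^(3N) / [sqrt(2π·3N) (3N/e)^(3N)]
     = (2π N)^(3/2) / sqrt(2π·3N) · (N/(3N))^(3N)
     = (2π N)^((3−1)/2) / sqrt(3) · 3^(−3N).
Since 3^3 > 1, the factor 3^(−3N) decays exponentially, so the ratio → 0. Substituting N = n gives the stated form.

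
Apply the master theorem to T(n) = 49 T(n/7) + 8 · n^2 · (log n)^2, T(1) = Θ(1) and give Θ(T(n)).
T(n) = Θ(n^2 · (log n)^3)

Here log_7 49 = 2 and f(n) = 8 · n^2 · (log n)^2 = Θ(n^(log_7 49) · (log n)^2). This is the extended Case 2 of the master theorem (f matches the critical exponent up to log factors), giving T(n) = Θ(n^(log_7 49) · (log n)^(2+1)) = Θ(n^2 · (log n)^3).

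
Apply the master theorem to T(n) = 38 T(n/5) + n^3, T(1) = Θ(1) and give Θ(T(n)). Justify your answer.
T(n) = Θ(n^3)

log_5 38 ≈ 2.260. f(n) = n^3 dominates n^(log_5 38) since 3 > 2.260, and the regularity condition a·f(n/b) = 38·(n/5)^3 = (38/125)·n^3 ≤ c·f(n) holds with c = 38/125 ≈ 0.304 < 1. So this is Case 3: T(n) = Θ(f(n)) = Θ(n^3).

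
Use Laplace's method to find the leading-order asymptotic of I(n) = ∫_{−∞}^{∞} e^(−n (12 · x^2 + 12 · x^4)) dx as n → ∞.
I(n) ~ sqrt(π/(12n))

φ(x) = 12 · x^2 + 12 · x^4 has its unique global minimum at x* = 0 (since φ'(x) = 24x + 48x^3 = 0 only at x = 0 for real x with both coefficients positive, and φ → ∞ as |x| → ∞). At x* = 0, φ(0) = 0 and φ''(0) = 24. Laplace's method then gives
  I(n) ~ sqrt(2π / (n · φ''(0))) · e^(−n φ(0)) = sqrt(2π / (24n)) = sqrt(π/(12n)).
The 12 · x^4 term contributes only at subleading order (an O(1/n) relative correction).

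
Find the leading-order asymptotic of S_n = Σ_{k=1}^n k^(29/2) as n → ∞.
S_n ~ (2/31) · n^(31/2)

Integral comparison: Σ_{k=1}^n k^(29/2) = ∫_0^n x^(29/2) dx + O(n^(29/2)). The integral is n^(1 + 29/2) / (1 + 29/2) = n^((29+2)/2) / ((29+2)/2) = (2/31) · n^(31/2).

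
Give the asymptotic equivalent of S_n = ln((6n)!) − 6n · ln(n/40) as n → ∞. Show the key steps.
S_n ~ 6n · (ln 240 − 1) + O(ln n)

Stirling: ln((6n)!) = 6n ln(6n) − 6n + O(ln n).
  S_n = 6n ln(6n) − 6n − 6n ln(n/40) + O(ln n)
      = 6n ln(6n) − 6n ln n + 6n ln 40 − 6n + O(ln n)
      = 6n ln 6 + 6n ln 40 − 6n + O(ln n)
      = 6n (ln 240 − 1) + O(ln n).
Numerically ln(240) − 1 ≈ 4.4806.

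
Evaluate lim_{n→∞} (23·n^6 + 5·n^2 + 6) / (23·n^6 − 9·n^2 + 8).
lim = 23/23 = 1

For large n the leading n^6 terms dominate both numerator and denominator. Dividing top and bottom by n^6, every other term tends to 0, leaving 23/23 = 1.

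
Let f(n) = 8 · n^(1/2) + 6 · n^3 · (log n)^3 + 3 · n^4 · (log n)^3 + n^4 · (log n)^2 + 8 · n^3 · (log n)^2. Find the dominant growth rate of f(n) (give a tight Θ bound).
f(n) ∈ Θ(n^4 · (log n)^3)

Compare the terms by growth order. For large n, n^a · (log n)^b dominates n^a' · (log n)^b' iff a > a', or (a = a' and b > b'). Ranking the 5 terms shows the dominant one is 3 · n^4 · (log n)^3. Hence f(n) ∈ Θ(n^4 · (log n)^3).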